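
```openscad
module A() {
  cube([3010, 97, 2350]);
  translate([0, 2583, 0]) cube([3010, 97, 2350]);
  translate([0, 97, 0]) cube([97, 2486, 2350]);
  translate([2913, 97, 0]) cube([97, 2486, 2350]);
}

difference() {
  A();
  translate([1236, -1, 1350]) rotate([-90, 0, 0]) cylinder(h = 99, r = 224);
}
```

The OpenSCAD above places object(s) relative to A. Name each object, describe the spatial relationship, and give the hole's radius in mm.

The subtracted cylinder has r = 224 mm.

A is a house frame. The house frame has a circular hole through its front wall. The hole's radius is 224 mm.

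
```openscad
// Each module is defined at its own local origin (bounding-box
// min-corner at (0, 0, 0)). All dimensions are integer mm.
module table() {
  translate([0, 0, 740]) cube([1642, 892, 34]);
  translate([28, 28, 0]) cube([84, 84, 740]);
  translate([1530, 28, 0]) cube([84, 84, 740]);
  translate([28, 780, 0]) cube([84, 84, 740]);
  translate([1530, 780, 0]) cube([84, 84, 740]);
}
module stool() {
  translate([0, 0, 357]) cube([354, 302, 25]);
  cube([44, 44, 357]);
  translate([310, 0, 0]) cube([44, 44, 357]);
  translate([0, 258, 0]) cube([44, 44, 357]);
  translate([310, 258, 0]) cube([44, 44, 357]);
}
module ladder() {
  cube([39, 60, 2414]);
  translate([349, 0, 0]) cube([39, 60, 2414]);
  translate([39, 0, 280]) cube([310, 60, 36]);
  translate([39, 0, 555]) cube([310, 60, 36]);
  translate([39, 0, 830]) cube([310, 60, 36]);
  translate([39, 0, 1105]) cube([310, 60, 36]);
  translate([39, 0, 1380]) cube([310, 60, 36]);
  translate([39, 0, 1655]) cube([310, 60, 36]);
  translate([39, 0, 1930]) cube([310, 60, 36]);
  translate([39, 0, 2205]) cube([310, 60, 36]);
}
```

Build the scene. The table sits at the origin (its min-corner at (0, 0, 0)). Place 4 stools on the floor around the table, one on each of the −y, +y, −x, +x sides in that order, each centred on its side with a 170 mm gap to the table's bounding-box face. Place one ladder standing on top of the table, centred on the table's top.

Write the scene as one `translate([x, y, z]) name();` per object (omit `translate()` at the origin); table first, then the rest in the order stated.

table();
translate([644, -472, 0]) stool();
translate([644, 1062, 0]) stool();
translate([-524, 295, 0]) stool();
translate([1812, 295, 0]) stool();
translate([627, 416, 774]) ladder();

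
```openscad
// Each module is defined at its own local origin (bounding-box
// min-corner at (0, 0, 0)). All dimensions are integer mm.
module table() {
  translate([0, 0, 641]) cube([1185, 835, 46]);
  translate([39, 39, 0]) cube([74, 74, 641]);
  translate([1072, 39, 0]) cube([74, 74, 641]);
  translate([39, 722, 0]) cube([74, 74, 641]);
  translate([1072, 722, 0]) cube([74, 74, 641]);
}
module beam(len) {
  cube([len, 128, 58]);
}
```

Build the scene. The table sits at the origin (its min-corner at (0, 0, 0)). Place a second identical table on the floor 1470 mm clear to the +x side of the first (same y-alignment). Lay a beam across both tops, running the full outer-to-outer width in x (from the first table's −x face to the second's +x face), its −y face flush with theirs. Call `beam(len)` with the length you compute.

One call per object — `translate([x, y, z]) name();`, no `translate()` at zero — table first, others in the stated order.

table();
translate([2655, 0, 0]) table();
translate([0, 0, 687]) beam(3840);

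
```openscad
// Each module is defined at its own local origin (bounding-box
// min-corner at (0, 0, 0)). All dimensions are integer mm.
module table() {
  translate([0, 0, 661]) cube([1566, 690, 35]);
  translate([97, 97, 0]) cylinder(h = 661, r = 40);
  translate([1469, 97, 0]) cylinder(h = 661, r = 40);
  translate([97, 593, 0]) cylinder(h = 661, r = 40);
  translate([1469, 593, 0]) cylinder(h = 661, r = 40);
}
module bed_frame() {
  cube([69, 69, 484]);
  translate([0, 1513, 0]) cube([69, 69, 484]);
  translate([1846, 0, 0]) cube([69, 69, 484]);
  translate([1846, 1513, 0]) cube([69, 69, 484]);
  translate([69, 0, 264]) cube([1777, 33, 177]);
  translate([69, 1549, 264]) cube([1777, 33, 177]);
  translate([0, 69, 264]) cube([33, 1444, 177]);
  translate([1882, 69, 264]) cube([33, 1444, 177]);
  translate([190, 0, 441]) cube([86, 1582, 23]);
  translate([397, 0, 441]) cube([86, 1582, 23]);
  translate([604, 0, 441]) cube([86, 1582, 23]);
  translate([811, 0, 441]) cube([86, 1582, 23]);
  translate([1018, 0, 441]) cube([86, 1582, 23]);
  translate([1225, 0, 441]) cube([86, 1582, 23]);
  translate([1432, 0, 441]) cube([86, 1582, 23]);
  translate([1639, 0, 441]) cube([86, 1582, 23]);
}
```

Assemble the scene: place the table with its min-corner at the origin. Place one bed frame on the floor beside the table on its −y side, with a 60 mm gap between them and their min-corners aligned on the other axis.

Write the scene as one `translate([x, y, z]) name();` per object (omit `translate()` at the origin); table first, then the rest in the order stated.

table();
translate([0, -1642, 0]) bed_frame();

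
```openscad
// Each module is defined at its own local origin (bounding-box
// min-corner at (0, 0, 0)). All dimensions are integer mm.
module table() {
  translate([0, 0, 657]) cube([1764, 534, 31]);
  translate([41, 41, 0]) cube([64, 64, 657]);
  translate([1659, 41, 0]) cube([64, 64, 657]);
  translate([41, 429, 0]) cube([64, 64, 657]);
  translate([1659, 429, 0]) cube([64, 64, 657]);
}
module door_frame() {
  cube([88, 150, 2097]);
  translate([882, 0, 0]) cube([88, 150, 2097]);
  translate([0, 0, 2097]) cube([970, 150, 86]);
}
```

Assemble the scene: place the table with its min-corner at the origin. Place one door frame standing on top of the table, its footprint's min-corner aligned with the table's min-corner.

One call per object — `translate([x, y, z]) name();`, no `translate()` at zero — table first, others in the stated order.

table();
translate([0, 0, 688]) door_frame();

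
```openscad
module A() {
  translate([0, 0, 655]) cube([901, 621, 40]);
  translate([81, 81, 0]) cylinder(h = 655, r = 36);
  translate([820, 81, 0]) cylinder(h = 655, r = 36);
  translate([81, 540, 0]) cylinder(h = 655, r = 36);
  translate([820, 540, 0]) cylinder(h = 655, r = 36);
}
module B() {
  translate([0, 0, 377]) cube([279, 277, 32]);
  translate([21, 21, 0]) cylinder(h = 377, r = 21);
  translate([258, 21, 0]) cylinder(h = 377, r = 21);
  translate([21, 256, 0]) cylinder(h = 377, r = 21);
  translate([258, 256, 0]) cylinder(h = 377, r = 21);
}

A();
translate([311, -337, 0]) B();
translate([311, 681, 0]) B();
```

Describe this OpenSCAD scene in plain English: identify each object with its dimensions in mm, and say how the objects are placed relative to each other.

A is a table with a 901×621 mm rectangular top, 40 mm thick, top surface at z = 695 mm, supported by four round legs of 72 mm diameter, each leg's bounding box inset 45 mm from the nearest pair of top edges, running from the floor.

B is a four-legged stool. The seat is 279×277 mm, 32 mm thick, top at z = 409 mm. It stands on four round legs, each 42 mm in diameter, from z = 0 to the seat underside, each leg's axis is inset half a diameter from the nearest pair of seat edges (so the leg's bounding box is flush with the corner).

Two stools sit around the table at the −y, +y sides.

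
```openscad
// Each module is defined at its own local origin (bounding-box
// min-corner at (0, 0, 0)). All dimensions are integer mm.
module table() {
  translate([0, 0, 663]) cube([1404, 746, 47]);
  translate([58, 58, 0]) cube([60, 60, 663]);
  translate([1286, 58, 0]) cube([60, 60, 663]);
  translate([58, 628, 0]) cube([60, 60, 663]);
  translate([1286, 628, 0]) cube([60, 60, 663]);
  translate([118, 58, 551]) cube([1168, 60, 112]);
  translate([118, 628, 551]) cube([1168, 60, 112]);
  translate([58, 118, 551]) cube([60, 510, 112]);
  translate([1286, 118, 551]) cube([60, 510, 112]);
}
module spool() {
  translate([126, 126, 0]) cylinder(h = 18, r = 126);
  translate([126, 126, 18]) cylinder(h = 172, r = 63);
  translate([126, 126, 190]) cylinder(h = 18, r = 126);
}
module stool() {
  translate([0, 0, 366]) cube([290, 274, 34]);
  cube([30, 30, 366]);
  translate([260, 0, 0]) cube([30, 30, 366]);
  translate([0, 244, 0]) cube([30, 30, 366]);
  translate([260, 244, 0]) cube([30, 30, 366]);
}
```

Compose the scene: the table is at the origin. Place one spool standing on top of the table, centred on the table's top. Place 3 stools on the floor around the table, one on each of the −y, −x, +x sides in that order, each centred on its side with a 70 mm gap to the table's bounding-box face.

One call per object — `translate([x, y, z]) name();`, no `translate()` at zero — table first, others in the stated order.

table();
translate([576, 247, 710]) spool();
translate([557, -344, 0]) stool();
translate([-360, 236, 0]) stool();
translate([1474, 236, 0]) stool();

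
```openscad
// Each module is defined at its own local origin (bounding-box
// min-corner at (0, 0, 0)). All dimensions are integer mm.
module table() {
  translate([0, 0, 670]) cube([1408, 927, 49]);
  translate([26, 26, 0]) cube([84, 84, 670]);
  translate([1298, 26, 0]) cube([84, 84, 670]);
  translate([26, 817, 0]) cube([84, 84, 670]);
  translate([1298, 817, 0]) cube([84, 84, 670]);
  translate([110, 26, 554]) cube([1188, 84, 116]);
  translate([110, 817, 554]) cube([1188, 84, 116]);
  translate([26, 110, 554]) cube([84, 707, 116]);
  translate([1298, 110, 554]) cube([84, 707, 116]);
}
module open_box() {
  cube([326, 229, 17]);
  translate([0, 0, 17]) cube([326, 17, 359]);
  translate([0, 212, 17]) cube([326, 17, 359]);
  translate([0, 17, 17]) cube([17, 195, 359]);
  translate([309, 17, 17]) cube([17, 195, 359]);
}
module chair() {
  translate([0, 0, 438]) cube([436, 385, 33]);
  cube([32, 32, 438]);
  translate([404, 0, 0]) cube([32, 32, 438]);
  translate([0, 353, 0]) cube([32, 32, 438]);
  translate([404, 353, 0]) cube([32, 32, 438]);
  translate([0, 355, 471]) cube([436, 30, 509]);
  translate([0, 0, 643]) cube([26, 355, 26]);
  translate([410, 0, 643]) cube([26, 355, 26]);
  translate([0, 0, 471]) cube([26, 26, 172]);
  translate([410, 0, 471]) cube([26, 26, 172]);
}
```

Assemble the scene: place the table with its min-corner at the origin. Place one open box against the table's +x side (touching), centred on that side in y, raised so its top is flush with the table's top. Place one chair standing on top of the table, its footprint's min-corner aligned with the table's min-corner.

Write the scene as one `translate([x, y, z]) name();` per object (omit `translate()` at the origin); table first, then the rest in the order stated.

table();
translate([1408, 349, 343]) open_box();
translate([0, 0, 719]) chair();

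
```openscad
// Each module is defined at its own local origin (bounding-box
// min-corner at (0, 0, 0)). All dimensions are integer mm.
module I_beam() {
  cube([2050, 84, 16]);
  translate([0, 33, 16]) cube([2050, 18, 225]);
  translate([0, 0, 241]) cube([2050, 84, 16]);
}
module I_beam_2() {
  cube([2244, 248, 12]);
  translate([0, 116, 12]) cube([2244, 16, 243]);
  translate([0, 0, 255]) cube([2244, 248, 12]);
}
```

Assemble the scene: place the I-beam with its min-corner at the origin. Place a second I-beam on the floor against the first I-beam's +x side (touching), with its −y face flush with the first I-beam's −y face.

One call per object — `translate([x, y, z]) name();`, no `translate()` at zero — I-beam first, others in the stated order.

I_beam();
translate([2050, 0, 0]) I_beam_2();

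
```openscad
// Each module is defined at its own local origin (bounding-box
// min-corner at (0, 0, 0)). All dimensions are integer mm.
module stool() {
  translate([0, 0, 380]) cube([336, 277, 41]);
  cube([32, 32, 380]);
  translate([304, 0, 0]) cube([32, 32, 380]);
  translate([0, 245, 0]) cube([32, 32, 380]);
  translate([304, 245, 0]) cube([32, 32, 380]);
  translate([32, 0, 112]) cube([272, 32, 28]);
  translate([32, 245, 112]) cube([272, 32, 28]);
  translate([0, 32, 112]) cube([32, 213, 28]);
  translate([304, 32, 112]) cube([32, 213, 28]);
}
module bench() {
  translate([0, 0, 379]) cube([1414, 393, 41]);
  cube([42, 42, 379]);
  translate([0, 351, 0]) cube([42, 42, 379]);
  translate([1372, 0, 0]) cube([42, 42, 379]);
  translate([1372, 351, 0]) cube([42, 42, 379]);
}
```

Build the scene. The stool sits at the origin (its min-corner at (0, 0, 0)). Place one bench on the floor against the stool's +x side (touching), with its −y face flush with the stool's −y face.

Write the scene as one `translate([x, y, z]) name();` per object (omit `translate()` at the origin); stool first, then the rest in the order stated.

stool();
translate([336, 0, 0]) bench();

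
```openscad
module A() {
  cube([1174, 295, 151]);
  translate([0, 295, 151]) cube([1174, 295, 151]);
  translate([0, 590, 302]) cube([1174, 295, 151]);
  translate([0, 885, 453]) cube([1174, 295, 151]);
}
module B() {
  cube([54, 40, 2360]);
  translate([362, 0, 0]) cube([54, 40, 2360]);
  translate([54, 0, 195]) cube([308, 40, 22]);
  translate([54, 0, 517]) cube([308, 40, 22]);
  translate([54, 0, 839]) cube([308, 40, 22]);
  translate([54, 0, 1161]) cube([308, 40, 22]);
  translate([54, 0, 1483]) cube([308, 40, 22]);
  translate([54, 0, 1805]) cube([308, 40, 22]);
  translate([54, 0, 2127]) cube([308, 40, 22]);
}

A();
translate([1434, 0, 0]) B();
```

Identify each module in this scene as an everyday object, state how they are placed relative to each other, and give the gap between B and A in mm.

A is a staircase. B is a ladder. The ladder is on the floor beside the staircase on its +x side. The gap between the ladder and the staircase is 260 mm.

The ladder's nearest face is 260 mm from the staircase's +x face.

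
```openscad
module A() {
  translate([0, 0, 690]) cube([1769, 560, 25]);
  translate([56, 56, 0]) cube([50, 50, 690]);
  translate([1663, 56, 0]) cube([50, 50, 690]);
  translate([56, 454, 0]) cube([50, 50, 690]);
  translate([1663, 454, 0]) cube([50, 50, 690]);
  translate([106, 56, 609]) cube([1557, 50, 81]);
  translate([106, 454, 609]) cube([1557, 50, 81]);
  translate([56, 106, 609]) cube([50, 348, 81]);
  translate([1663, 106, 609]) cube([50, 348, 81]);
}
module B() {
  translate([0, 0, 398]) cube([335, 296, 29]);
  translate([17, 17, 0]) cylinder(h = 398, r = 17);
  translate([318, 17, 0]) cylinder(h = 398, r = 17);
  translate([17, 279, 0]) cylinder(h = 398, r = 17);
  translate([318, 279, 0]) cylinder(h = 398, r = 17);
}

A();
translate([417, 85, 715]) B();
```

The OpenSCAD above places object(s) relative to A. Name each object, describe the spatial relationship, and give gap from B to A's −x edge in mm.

The stool's min-x is at 417; the table's min-x is 0; gap = 417 mm.

A is a table. B is a stool. The stool is on top of the table. The gap from the stool to the table's −x edge is 417 mm.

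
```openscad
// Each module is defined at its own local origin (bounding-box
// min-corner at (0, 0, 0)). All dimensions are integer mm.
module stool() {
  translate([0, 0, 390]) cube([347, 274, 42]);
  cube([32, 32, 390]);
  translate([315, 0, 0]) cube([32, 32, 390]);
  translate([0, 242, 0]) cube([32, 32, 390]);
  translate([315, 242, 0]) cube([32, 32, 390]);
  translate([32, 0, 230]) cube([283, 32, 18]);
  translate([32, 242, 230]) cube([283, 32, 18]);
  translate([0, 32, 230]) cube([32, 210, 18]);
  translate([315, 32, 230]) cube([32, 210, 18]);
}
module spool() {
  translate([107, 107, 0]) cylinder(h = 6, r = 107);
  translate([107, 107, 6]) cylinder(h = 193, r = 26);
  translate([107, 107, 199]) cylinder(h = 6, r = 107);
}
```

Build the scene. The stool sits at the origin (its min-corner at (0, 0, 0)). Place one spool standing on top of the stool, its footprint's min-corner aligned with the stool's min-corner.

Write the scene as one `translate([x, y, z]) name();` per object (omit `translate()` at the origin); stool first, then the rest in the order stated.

stool();
translate([0, 0, 432]) spool();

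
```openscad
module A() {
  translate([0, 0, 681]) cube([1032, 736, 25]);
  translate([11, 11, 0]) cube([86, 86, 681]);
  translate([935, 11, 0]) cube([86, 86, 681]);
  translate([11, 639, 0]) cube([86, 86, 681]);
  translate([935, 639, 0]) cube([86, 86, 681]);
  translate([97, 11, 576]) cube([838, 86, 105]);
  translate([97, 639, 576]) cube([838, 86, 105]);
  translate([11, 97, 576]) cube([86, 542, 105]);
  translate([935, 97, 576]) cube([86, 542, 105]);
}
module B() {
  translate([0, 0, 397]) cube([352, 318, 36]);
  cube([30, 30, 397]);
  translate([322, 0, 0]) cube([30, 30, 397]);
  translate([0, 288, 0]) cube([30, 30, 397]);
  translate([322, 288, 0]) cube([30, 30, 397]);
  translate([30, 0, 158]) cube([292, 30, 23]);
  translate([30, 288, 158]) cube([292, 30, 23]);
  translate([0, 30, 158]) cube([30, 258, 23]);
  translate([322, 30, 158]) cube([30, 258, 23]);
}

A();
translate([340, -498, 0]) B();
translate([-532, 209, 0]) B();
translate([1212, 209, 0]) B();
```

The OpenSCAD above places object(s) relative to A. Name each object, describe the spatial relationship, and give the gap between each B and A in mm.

A is a table. B is a stool. Three stools sit around the table at the −y, −x, +x sides. The gap between each stool and the table is 180 mm.

Each stool's nearest face is 180 mm from the table's bounding box.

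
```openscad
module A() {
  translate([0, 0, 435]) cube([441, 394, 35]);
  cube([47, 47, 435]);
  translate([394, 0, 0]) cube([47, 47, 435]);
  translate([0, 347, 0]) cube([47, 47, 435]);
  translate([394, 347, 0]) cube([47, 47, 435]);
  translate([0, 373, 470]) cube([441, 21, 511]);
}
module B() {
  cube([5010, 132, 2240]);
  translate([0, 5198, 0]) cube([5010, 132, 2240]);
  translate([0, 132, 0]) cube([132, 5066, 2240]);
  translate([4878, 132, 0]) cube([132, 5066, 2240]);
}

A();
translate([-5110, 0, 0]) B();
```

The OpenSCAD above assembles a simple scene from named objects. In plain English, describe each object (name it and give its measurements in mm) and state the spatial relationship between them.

A is a chair: 441×394 mm seat, 35 mm thick, top at z = 470 mm, on four 47 mm square corner legs flush with the seat edges. A 21 mm thick backrest slab spans the full seat width, extending 511 mm above the seat top, its back face flush with the seat's +y edge.

B is a box-shaped house frame (walls only): outside footprint 5010×5330 mm, wall height 2240 mm, wall thickness 132 mm. The two y-facing walls run the full x-width; the two x-facing walls fit between the inner faces of the y-facing walls.

The house frame is on the floor beside the chair on its −x side.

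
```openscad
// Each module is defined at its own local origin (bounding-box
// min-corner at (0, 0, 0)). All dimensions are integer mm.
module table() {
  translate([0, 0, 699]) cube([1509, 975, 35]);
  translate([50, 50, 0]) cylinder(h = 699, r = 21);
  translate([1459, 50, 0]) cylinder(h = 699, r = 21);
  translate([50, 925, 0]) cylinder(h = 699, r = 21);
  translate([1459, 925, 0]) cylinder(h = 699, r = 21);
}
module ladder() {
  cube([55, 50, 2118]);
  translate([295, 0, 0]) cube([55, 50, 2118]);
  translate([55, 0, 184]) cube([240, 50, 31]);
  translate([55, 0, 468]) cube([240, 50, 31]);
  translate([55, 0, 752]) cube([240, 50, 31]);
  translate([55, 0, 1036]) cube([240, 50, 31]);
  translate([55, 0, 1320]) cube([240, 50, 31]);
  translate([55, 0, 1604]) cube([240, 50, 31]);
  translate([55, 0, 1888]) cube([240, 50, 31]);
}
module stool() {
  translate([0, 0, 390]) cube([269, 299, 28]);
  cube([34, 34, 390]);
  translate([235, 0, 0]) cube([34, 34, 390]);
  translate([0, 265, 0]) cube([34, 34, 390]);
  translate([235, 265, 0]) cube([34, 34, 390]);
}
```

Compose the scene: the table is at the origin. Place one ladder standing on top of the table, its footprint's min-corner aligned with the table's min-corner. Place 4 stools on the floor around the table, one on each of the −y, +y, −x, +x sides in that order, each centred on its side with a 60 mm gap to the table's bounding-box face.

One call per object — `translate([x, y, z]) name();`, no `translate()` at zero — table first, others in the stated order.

table();
translate([0, 0, 734]) ladder();
translate([620, -359, 0]) stool();
translate([620, 1035, 0]) stool();
translate([-329, 338, 0]) stool();
translate([1569, 338, 0]) stool();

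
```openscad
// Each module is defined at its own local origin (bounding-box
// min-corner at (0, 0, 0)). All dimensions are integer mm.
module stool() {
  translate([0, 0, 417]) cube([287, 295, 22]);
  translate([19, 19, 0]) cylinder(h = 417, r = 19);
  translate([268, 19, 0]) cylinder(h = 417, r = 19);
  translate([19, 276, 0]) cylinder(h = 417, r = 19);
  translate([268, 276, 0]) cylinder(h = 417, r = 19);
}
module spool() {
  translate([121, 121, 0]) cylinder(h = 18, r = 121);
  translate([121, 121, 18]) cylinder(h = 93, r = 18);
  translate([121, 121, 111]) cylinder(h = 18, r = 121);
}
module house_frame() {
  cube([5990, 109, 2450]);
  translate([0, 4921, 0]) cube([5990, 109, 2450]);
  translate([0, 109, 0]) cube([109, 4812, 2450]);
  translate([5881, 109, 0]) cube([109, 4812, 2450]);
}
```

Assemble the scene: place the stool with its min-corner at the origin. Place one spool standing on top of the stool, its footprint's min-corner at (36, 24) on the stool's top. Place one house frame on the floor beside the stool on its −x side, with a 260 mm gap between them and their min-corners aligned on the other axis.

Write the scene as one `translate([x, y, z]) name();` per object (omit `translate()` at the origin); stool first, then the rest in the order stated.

stool();
translate([36, 24, 439]) spool();
translate([-6250, 0, 0]) house_frame();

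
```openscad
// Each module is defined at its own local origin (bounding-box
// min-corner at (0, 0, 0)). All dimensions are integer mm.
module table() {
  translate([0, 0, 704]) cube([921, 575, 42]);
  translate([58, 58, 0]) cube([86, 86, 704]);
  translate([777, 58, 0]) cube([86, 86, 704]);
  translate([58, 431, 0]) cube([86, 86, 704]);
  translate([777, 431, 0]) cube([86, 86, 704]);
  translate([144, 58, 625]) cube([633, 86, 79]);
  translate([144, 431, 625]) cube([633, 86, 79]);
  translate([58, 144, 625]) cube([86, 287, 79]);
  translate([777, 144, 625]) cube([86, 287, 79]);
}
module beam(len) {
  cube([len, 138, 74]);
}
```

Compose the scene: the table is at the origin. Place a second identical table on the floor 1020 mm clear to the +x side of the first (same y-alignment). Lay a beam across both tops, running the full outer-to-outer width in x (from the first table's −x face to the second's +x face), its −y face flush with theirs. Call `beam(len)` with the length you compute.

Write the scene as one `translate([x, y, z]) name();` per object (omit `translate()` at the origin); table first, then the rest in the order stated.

table();
translate([1941, 0, 0]) table();
translate([0, 0, 746]) beam(2862);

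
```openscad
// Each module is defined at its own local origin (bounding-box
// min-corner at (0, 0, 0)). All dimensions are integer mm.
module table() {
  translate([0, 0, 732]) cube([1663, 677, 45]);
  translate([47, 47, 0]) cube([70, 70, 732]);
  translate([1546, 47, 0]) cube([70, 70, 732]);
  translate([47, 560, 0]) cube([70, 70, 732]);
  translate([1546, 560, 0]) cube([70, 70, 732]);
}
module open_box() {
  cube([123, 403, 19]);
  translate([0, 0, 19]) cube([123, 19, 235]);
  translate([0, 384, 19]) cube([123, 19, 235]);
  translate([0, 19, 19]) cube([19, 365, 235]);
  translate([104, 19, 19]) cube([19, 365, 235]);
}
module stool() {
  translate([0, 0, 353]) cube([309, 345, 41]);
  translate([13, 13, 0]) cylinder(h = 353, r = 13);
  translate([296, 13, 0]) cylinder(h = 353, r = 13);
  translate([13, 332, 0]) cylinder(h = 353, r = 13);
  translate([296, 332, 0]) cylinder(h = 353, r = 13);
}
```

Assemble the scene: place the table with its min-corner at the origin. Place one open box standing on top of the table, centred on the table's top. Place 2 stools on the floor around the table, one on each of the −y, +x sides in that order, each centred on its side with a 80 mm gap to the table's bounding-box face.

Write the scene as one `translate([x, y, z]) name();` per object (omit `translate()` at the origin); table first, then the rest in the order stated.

table();
translate([770, 137, 777]) open_box();
translate([677, -425, 0]) stool();
translate([1743, 166, 0]) stool();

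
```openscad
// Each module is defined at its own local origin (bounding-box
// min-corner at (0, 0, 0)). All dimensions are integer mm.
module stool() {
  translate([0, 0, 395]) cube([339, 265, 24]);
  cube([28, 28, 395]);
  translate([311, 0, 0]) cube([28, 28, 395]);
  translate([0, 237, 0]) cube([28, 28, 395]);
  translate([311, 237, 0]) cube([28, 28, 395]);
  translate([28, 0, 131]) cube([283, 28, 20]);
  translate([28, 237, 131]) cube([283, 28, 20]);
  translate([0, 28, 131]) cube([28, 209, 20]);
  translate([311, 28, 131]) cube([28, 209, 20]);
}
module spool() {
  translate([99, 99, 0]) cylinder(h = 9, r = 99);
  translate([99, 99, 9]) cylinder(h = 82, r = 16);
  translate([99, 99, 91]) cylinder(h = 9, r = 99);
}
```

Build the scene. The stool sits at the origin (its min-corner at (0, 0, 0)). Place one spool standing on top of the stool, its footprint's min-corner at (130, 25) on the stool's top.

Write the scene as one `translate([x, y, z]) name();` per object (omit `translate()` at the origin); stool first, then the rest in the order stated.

stool();
translate([130, 25, 419]) spool();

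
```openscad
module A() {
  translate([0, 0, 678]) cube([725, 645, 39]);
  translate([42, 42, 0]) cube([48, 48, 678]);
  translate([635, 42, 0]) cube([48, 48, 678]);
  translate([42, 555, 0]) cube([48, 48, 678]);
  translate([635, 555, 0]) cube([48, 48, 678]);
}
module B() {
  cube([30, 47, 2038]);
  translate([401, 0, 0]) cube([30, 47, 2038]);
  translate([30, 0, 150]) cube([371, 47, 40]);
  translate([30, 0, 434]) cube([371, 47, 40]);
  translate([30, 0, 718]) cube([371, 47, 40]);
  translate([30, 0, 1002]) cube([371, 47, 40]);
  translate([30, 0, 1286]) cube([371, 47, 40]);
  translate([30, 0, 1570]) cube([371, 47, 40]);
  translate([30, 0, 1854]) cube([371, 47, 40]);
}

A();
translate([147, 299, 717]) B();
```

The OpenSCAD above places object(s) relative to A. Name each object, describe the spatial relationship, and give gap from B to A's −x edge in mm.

The ladder's min-x is at 147; the table's min-x is 0; gap = 147 mm.

A is a table. B is a ladder. The ladder is on top of the table, centred. The gap from the ladder to the table's −x edge is 147 mm.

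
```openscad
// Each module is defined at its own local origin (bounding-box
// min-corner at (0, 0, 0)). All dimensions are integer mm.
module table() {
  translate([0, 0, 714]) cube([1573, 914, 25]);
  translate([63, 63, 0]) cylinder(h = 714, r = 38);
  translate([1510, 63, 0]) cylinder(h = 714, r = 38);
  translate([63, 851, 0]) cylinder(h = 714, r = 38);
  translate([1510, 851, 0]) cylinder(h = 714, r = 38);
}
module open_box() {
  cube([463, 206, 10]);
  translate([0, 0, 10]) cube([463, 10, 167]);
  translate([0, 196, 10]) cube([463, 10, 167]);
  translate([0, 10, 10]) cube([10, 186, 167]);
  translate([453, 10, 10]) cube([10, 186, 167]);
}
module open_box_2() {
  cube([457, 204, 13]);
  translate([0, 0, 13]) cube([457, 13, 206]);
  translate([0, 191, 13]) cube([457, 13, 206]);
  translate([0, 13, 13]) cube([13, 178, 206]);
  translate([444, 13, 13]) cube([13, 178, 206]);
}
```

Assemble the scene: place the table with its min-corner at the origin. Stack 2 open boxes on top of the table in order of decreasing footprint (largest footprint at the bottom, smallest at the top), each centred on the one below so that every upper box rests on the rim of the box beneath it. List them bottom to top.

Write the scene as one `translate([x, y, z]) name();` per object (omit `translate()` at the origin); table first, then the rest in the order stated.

table();
translate([555, 354, 739]) open_box();
translate([558, 355, 916]) open_box_2();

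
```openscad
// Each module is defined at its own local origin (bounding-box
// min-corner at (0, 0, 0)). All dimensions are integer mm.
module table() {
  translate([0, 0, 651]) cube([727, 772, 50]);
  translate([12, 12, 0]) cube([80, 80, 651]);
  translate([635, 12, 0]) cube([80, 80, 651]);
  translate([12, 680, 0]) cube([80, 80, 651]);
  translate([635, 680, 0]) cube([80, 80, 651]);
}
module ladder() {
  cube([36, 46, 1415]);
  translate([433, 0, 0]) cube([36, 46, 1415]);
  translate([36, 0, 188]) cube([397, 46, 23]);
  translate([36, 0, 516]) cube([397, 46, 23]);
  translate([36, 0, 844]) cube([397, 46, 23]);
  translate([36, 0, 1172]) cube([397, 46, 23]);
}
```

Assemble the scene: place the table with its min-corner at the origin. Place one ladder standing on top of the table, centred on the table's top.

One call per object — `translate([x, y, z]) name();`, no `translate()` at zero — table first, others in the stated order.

table();
translate([129, 363, 701]) ladder();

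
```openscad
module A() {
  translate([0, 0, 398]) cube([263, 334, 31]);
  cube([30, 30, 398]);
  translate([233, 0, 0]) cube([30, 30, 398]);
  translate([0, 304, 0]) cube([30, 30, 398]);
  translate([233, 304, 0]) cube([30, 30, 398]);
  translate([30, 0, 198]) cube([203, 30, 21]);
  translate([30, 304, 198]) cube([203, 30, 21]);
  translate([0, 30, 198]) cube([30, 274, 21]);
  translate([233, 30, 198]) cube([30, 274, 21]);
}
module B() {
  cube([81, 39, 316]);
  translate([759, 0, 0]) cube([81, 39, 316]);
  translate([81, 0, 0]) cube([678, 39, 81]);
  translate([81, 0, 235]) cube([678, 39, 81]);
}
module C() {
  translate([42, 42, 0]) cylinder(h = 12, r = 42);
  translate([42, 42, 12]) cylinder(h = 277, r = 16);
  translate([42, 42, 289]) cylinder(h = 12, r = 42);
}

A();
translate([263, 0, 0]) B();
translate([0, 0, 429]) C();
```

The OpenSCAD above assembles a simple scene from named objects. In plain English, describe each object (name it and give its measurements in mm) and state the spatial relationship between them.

A is a four-legged stool. The seat is a 263×334×31 mm slab whose top surface is at z = 429 mm; four square legs, each 30×30 mm in cross-section, run from the floor (z = 0) to the underside of the seat, each flush with a corner of the seat. Four stretchers, 30 mm wide and 21 mm tall, connect adjacent legs with their undersides at z = 198 mm, each running between the inner faces of the legs it joins and aligned with the legs' outer faces on the other axis.

B is a rectangular picture frame lying in the x–z plane (depth along y). The opening is 678 mm wide (x) by 154 mm tall (z), surrounded by a border 81 mm wide on all four sides. The frame is 39 mm deep and is made of two full-height vertical stiles with two horizontal rails fitted between them.

C is a spool: two coaxial disc flanges of radius 42 mm and thickness 12 mm, joined by a core cylinder of radius 16 mm and height 277 mm. The lower flange rests on z = 0 and the three cylinders share a vertical axis.

The picture frame is against the stool's +x side, with their −y faces flush. The spool is on top of the stool.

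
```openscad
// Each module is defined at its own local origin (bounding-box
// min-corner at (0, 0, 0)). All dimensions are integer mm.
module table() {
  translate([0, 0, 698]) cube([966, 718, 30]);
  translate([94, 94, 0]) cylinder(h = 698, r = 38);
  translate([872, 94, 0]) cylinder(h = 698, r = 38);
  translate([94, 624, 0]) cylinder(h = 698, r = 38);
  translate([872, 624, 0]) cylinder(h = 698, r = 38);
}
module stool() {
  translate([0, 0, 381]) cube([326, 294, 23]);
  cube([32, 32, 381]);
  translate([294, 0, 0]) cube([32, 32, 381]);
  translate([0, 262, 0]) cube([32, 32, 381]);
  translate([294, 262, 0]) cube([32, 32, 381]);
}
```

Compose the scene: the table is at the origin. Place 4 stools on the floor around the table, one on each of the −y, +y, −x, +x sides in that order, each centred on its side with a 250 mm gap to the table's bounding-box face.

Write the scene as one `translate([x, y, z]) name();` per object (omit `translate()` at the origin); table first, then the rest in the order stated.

table();
translate([320, -544, 0]) stool();
translate([320, 968, 0]) stool();
translate([-576, 212, 0]) stool();
translate([1216, 212, 0]) stool();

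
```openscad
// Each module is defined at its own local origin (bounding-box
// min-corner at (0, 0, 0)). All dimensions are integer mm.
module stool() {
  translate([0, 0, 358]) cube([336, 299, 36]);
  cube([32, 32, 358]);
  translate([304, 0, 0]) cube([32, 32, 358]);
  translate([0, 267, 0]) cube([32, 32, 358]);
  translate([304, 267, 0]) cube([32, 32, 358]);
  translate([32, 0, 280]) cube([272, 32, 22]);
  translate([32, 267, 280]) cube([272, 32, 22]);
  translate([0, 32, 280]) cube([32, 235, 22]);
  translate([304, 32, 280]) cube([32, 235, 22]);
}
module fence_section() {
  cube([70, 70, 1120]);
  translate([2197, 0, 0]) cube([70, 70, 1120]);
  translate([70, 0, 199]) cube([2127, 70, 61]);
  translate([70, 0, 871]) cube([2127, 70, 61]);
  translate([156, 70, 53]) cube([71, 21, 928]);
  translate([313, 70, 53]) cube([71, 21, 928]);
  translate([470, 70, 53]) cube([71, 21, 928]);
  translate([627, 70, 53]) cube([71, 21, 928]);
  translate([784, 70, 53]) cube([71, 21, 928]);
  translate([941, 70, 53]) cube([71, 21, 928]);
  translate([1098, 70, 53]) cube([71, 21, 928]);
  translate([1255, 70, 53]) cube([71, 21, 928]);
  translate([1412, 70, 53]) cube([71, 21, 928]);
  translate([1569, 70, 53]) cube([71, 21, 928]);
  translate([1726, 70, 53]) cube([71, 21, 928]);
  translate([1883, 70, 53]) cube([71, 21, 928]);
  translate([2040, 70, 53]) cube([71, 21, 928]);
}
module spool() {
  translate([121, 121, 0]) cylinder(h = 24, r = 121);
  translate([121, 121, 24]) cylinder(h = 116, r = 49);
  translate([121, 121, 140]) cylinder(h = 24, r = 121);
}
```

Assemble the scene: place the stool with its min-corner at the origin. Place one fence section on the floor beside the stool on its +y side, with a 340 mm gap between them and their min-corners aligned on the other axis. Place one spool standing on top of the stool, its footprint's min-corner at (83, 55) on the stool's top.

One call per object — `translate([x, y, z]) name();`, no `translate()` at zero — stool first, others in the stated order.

stool();
translate([0, 639, 0]) fence_section();
translate([83, 55, 394]) spool();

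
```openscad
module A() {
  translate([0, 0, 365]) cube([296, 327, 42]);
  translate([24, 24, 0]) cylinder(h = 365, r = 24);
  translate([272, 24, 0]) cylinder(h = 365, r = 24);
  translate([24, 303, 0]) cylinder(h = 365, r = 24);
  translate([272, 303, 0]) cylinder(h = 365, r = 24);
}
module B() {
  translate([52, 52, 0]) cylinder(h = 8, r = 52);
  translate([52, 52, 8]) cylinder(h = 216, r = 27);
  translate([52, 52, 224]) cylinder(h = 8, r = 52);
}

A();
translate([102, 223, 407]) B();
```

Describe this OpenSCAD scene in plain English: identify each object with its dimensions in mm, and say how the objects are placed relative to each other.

A is a four-legged stool. The seat is a 296×327×42 mm slab whose top surface is at z = 407 mm; four round legs, each 48 mm in diameter, run from the floor (z = 0) to the underside of the seat, each leg's axis is inset half a diameter from the nearest pair of seat edges (so the leg's bounding box is flush with the corner).

B is a spool: two coaxial disc flanges of radius 52 mm and thickness 8 mm, joined by a core cylinder of radius 27 mm and height 216 mm. The lower flange rests on z = 0 and the three cylinders share a vertical axis.

The spool is on top of the stool.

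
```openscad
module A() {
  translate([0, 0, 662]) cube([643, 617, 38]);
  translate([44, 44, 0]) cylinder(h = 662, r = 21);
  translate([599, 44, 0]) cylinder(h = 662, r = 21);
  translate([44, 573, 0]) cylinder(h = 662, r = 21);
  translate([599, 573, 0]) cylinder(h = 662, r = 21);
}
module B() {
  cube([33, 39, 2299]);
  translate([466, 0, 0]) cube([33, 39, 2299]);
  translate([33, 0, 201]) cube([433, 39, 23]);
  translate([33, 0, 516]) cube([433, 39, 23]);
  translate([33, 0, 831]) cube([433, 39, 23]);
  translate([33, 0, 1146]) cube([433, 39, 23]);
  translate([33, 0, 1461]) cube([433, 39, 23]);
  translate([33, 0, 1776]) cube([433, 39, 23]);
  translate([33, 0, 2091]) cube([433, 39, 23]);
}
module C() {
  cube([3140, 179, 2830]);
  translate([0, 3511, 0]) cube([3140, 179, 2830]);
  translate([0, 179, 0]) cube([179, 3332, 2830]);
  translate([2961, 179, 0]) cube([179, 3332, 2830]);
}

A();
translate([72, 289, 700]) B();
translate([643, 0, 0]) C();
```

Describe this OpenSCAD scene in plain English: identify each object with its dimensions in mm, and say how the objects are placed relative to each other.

A is a table: top 643 mm (x) × 617 mm (y), 38 mm thick, upper face at z = 700 mm, on four round legs of 42 mm diameter, each leg's bounding box inset 23 mm from the nearest pair of top edges, running from z = 0 to the bottom of the top.

B is a wooden ladder with two side rails of 33×39 mm section and 2299 mm height, set 499 mm apart overall. Between them run 7 rectangular rungs (39 mm deep, 23 mm thick), front faces flush with the rails' −y face. The bottom of the first rung is 201 mm above the floor and each subsequent rung is 315 mm higher than the one below.

C is the wall frame of a small rectangular building: four walls, each 2830 mm tall and 179 mm thick, enclosing a footprint 3140 mm (x) by 3690 mm (y) outside-to-outside, with no floor or roof. The front and back walls (the −y and +y sides) span the full width; the two side walls fit between them.

The ladder is on top of the table, centred. The house frame is against the table's +x side, with their −y faces flush.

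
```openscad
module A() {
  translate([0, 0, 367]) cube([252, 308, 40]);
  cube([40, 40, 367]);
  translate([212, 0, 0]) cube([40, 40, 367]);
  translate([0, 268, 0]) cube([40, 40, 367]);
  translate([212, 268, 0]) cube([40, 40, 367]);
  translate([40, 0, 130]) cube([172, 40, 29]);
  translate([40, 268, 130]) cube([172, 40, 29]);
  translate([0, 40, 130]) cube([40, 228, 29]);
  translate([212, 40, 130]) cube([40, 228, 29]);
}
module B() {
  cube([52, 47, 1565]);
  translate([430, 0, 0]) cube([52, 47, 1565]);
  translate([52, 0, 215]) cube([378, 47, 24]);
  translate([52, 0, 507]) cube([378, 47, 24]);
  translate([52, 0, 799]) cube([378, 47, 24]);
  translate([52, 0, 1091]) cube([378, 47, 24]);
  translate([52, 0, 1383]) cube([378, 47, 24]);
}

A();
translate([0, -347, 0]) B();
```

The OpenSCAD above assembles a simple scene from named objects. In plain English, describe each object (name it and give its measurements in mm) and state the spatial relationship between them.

A is a four-legged stool. The seat is a 252×308×40 mm slab whose top surface is at z = 407 mm; four square legs, each 40×40 mm in cross-section, run from the floor (z = 0) to the underside of the seat, each flush with a corner of the seat. Four stretchers, 40 mm wide and 29 mm tall, connect adjacent legs with their undersides at z = 130 mm, each running between the inner faces of the legs it joins and aligned with the legs' outer faces on the other axis.

B is a wooden ladder with two side rails of 52×47 mm section and 1565 mm height, set 482 mm apart overall. Between them run 5 rectangular rungs (47 mm deep, 24 mm thick), front faces flush with the rails' −y face. The bottom of the first rung is 215 mm above the floor and each subsequent rung is 292 mm higher than the one below.

The ladder is on the floor beside the stool on its −y side.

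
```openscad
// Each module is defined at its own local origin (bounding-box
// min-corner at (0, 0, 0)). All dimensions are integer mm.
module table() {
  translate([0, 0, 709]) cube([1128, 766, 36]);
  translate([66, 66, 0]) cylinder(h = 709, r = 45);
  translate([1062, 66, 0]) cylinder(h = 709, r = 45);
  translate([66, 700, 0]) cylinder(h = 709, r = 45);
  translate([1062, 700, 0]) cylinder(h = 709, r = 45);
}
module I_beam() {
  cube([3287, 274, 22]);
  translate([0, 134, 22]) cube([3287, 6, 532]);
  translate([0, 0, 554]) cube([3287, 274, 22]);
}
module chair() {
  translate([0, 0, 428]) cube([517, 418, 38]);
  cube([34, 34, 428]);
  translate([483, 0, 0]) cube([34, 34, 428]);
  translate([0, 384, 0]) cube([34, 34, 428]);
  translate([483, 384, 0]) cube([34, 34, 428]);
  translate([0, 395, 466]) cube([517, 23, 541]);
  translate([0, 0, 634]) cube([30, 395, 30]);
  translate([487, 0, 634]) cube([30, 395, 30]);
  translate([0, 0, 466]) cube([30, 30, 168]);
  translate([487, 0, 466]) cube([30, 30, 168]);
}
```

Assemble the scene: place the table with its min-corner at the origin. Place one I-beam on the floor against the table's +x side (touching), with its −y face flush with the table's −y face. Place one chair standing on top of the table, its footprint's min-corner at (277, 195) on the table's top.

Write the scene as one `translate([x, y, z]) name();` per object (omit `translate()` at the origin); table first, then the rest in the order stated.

table();
translate([1128, 0, 0]) I_beam();
translate([277, 195, 745]) chair();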